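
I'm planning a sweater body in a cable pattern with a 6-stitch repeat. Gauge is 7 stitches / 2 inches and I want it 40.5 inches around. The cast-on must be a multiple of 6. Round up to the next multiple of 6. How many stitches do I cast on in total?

Cast on 144 stitches.

7 / 2 = 3.5 sts per inch.
40.5 × 3.5 = 141.75 sts.
Next multiple of 6: 144.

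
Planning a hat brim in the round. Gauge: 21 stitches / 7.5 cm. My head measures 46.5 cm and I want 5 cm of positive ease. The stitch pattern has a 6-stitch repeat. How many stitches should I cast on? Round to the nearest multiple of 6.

Finished = 46.5 + 5 = 51.5 cm.
21 / 7.5 = 2.8 sts/cm.
51.5 × 2.8 = 144.20 sts.
Nearest multiple of 6: 144.

144 stitches.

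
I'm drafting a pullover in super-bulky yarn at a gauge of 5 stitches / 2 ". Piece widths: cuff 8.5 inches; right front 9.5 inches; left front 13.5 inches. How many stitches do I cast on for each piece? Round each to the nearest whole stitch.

cuff 21; right front 24; left front 34.

Rate = 5/2 = 2.5 sts per in.
cuff: 8.5 × 2.5 = 21.25 → 21.
right front: 9.5 × 2.5 = 23.75 → 24.
left front: 13.5 × 2.5 = 33.75 → 34.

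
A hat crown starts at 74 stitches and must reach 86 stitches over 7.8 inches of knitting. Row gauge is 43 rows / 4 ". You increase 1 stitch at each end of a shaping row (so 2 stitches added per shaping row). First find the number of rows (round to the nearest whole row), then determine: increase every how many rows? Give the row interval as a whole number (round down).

Rows = 7.8 × 10.75 = 83.8 → 84 rows.
Stitches to add: 12 → 6 shaping rows (at 2 st each).
84 / 6 = 14.00 → every 14 rows.

Increase every 14th row.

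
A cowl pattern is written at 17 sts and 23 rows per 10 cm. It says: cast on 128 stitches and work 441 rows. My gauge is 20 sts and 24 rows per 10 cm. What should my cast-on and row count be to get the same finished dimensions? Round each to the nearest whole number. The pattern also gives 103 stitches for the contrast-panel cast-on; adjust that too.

Cast on 151 stitches; work 460 rows; contrast-panel cast-on 121 stitches.

Stitches: 128 × 20/17 = 150.59 → 151.
Rows: 441 × 24/23 = 460.17 → 460.
contrast-panel cast-on: 103 × 20/17 = 121.18 → 121.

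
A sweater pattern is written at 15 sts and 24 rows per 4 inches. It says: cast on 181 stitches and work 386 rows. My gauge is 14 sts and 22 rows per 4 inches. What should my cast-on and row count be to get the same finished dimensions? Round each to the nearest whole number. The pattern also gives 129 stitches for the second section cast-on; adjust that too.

Stitches: 181 × 14/15 = 168.93 → 169.
Rows: 386 × 22/24 = 353.83 → 354.
second section cast-on: 129 × 14/15 = 120.40 → 120.

Cast on 169 stitches; work 354 rows; second section cast-on 120 stitches.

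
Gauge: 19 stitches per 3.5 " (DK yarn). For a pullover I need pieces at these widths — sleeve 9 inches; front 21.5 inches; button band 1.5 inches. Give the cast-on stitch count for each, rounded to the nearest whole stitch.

Rate = 19/3.5 = 5.429 sts per in.
sleeve: 9 × 5.429 = 48.86 → 49.
front: 21.5 × 5.429 = 116.71 → 117.
button band: 1.5 × 5.429 = 8.14 → 8.

sleeve 49; front 117; button band 8.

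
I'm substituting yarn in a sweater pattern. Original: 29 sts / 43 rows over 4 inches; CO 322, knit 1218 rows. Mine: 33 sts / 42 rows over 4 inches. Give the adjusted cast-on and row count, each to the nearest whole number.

Stitches: 322 × 33/29 = 366.41 → 366.
Rows: 1218 × 42/43 = 1189.67 → 1190.

Cast on 366 stitches; work 1190 rows.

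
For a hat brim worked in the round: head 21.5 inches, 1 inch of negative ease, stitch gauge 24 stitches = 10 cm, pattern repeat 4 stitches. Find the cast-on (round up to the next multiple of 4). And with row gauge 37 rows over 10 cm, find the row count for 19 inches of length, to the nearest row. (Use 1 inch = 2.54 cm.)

Finished = 21.5 − 1 = 20.5 inches.
20.5 inches × 2.54 = 52.07 cm.
24/10 = 2.4 sts per cm; 52.07 × 2.4 = 124.97 sts.
Next multiple of 4 → 128.
19 inches = 48.26 cm; × 3.7 = 178.56 → 179 rows.

Cast on 128 stitches; work 179 rows.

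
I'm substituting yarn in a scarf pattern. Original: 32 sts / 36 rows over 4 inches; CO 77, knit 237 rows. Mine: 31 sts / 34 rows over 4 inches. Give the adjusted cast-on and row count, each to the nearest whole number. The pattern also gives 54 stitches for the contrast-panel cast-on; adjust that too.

Cast on 75 stitches; work 224 rows; contrast-panel cast-on 52 stitches.

Stitches: 77 × 31/32 = 74.59 → 75.
Rows: 237 × 34/36 = 223.83 → 224.
contrast-panel cast-on: 54 × 31/32 = 52.31 → 52.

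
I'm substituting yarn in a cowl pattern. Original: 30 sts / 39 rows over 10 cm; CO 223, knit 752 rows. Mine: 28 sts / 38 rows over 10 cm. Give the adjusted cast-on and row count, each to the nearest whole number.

Cast on 208 stitches; work 733 rows.

Stitches: 223 × 28/30 = 208.13 → 208.
Rows: 752 × 38/39 = 732.72 → 733.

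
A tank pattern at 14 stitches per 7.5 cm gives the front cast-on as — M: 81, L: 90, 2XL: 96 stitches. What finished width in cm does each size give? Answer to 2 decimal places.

14/7.5 = 1.867 sts per cm.
M: 81 / 1.867 = 43.393 → 43.39 cm.
L: 90 / 1.867 = 48.214 → 48.21 cm.
2XL: 96 / 1.867 = 51.429 → 51.43 cm.

M 43.39 cm; L 48.21 cm; 2XL 51.43 cm.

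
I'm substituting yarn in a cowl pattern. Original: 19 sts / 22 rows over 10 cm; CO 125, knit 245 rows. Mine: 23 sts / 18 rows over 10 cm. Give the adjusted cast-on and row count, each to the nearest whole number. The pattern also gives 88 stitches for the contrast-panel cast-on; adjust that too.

Stitches: 125 × 23/19 = 151.32 → 151.
Rows: 245 × 18/22 = 200.45 → 200.
contrast-panel cast-on: 88 × 23/19 = 106.53 → 107.

Cast on 151 stitches; work 200 rows; contrast-panel cast-on 107 stitches.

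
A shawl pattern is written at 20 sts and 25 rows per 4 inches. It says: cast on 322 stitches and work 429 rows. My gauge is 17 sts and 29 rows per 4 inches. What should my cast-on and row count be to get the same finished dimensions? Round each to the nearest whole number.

Stitches: 322 × 17/20 = 273.70 → 274.
Rows: 429 × 29/25 = 497.64 → 498.

Cast on 274 stitches; work 498 rows.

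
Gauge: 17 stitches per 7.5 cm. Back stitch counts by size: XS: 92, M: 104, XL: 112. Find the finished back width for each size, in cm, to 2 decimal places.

17/7.5 = 2.267 sts per cm.
XS: 92 / 2.267 = 40.588 → 40.59 cm.
M: 104 / 2.267 = 45.882 → 45.88 cm.
XL: 112 / 2.267 = 49.412 → 49.41 cm.

XS 40.59 cm; M 45.88 cm; XL 49.41 cm.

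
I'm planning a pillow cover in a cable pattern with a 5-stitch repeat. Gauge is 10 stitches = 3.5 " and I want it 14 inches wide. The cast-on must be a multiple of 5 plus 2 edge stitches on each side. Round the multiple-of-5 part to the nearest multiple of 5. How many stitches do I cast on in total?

10 / 3.5 = 2.857 sts per inch.
14 × 2.857 = 40.00 sts.
Less 4 edge sts → 36.00 for the repeat.
Nearest multiple of 5: 35.
Add back 4 edge sts → 39.

39 stitches.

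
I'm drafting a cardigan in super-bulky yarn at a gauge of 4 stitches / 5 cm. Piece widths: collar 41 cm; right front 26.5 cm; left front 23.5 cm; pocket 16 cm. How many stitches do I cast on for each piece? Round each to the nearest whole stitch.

collar 33; right front 21; left front 19; pocket 13.

Rate = 4/5 = 0.8 sts per cm.
collar: 41 × 0.8 = 32.80 → 33.
right front: 26.5 × 0.8 = 21.20 → 21.
left front: 23.5 × 0.8 = 18.80 → 19.
pocket: 16 × 0.8 = 12.80 → 13.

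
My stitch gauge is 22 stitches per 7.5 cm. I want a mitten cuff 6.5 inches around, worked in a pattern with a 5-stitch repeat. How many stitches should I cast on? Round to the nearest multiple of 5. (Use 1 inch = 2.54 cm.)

50 stitches.

6.5 in = 6.5 × 2.54 = 16.51 cm.
22 / 7.5 = 2.933 sts/cm.
16.51 × 2.933 = 48.43 sts.
→ 50.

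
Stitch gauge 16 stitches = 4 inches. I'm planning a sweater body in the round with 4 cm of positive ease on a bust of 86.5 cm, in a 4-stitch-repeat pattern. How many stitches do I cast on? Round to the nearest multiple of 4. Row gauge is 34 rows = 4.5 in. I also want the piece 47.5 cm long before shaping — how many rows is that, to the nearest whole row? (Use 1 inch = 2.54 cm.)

Finished = 86.5 + 4 = 90.5 cm.
90.5 cm × 1/2.54 = 35.63 inches.
16/4 = 4 sts per in; 35.63 × 4 = 142.52 sts.
Nearest multiple of 4 → 144.
47.5 cm = 18.70 inches; × 7.556 = 141.29 → 141 rows.

Cast on 144 stitches; work 141 rows.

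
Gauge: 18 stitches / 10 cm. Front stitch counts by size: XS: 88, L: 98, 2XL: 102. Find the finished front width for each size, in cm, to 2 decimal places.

XS 48.89 cm; L 54.44 cm; 2XL 56.67 cm.

18/10 = 1.8 sts per cm.
XS: 88 / 1.8 = 48.889 → 48.89 cm.
L: 98 / 1.8 = 54.444 → 54.44 cm.
2XL: 102 / 1.8 = 56.667 → 56.67 cm.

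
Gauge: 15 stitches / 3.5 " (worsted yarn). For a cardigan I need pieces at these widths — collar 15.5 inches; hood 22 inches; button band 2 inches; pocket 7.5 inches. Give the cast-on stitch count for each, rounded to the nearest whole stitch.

Rate = 15/3.5 = 4.286 sts per in.
collar: 15.5 × 4.286 = 66.43 → 66.
hood: 22 × 4.286 = 94.29 → 94.
button band: 2 × 4.286 = 8.57 → 9.
pocket: 7.5 × 4.286 = 32.14 → 32.

collar 66; hood 94; button band 9; pocket 32.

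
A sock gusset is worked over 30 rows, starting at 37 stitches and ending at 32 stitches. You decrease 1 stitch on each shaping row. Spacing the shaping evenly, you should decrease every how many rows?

Decrease every 6th row.

Stitches to remove: |32 − 37| = 5.
Shaping rows needed: 5 / 1 = 5.
30 rows / 5 = every 6 rows.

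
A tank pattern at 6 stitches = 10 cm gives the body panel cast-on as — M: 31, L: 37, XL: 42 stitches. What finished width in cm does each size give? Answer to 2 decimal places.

M 51.67 cm; L 61.67 cm; XL 70.00 cm.

6/10 = 0.6 sts per cm.
M: 31 / 0.6 = 51.667 → 51.67 cm.
L: 37 / 0.6 = 61.667 → 61.67 cm.
XL: 42 / 0.6 = 70.000 → 70.00 cm.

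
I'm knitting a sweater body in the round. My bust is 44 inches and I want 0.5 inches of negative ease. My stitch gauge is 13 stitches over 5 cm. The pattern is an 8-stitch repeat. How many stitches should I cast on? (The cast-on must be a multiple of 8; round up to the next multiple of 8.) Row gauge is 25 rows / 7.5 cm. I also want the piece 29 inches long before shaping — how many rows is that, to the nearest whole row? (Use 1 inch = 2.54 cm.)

Finished = 44 − 0.5 = 43.5 inches.
43.5 inches × 2.54 = 110.49 cm.
13/5 = 2.6 sts per cm; 110.49 × 2.6 = 287.27 sts.
Next multiple of 8 → 288.
29 inches = 73.66 cm; × 3.333 = 245.53 → 246 rows.

Cast on 288 stitches; work 246 rows.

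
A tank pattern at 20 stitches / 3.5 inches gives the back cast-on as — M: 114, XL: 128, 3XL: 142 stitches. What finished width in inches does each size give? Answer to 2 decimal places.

20/3.5 = 5.714 sts per in.
M: 114 / 5.714 = 19.950 → 19.95 in.
XL: 128 / 5.714 = 22.400 → 22.40 in.
3XL: 142 / 5.714 = 24.850 → 24.85 in.

M 19.95 inches; XL 22.40 inches; 3XL 24.85 inches.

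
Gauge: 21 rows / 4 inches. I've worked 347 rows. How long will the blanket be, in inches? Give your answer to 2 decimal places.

21 rows / 4 inch = 5.25 rows per inch.
347 / 5.25 = 66.095 inches.

66.10 inches.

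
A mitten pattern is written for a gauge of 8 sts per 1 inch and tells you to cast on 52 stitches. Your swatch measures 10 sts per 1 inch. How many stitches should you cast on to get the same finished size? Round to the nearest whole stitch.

CO 65 sts.

Scale factor = 10 / 8 = 1.250.
52 × 10 / 8 = 65.00 sts.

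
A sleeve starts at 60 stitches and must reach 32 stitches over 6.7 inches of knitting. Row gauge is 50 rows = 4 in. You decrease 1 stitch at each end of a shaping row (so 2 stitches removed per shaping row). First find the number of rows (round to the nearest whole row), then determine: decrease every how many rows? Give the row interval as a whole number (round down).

Rows = 6.7 × 12.5 = 83.8 → 84 rows.
Stitches to remove: 28 → 14 shaping rows (at 2 st each).
84 / 14 = 6.00 → every 6 rows.

Decrease every 6th row.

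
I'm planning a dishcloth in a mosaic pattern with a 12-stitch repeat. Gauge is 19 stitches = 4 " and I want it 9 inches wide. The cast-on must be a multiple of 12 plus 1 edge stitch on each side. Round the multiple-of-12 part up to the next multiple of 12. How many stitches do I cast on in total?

50 stitches.

19 / 4 = 4.75 sts per inch.
9 × 4.75 = 42.75 sts.
Less 2 edge sts → 40.75 for the repeat.
Next multiple of 12: 48.
Add back 2 edge sts → 50.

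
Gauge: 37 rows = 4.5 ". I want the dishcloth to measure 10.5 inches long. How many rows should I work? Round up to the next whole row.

37 rows / 4.5 in = 8.222 rows per inch.
10.5 × 8.222 = 86.33 rows.
Round up → 87.

Knit 87 rows.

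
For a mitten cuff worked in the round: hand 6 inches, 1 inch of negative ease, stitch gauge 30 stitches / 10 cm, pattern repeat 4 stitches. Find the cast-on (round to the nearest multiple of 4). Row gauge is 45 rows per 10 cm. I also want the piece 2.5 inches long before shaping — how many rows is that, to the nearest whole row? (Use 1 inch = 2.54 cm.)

Cast on 40 stitches; work 29 rows.

Finished = 6 − 1 = 5 inches.
5 inches × 2.54 = 12.70 cm.
30/10 = 3 sts per cm; 12.70 × 3 = 38.10 sts.
Nearest multiple of 4 → 40.
2.5 inches = 6.35 cm; × 4.5 = 28.57 → 29 rows.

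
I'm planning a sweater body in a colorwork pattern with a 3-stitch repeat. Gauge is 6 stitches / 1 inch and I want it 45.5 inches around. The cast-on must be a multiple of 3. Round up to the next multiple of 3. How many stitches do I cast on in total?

273 stitches.

6 / 1 = 6 sts per inch.
45.5 × 6 = 273.00 sts.
Next multiple of 3: 273.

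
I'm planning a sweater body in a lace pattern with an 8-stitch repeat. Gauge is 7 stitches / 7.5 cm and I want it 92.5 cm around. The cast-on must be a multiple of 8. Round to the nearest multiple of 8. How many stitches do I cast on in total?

7 / 7.5 = 0.933 sts per cm.
92.5 × 0.933 = 86.33 sts.
Nearest multiple of 8: 88.

88 stitches.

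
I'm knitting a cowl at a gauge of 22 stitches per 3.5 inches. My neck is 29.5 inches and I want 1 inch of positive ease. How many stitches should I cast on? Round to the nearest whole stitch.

Finished = 29.5 + 1 = 30.5 in.
22 / 3.5 = 6.286 sts per inch.
30.50 × 6.286 = 191.71 sts.
→ 192 sts.

CO 192 sts.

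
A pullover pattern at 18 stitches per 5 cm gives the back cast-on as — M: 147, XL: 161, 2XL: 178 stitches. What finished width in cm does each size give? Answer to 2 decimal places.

18/5 = 3.6 sts per cm.
M: 147 / 3.6 = 40.833 → 40.83 cm.
XL: 161 / 3.6 = 44.722 → 44.72 cm.
2XL: 178 / 3.6 = 49.444 → 49.44 cm.

M 40.83 cm; XL 44.72 cm; 2XL 49.44 cm.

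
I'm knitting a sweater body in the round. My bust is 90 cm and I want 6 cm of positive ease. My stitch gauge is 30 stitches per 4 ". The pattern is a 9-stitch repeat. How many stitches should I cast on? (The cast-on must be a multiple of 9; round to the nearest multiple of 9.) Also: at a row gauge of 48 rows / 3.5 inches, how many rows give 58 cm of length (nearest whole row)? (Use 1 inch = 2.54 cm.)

Cast on 279 stitches; work 313 rows.

Finished = 90 + 6 = 96 cm.
96 cm × 1/2.54 = 37.80 inches.
30/4 = 7.5 sts per in; 37.80 × 7.5 = 283.46 sts.
Nearest multiple of 9 → 279.
58 cm = 22.83 inches; × 13.714 = 313.16 → 313 rows.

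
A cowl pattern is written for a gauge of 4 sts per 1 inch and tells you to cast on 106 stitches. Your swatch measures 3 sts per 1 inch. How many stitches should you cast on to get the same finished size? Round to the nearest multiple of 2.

Scale factor = 3 / 4 = 0.750.
106 × 3 / 4 = 79.50 sts.
→ 80 sts.

Cast on 80 stitches.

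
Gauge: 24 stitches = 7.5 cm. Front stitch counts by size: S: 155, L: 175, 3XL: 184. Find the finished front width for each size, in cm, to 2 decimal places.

S 48.44 cm; L 54.69 cm; 3XL 57.50 cm.

24/7.5 = 3.2 sts per cm.
S: 155 / 3.2 = 48.438 → 48.44 cm.
L: 175 / 3.2 = 54.688 → 54.69 cm.
3XL: 184 / 3.2 = 57.500 → 57.50 cm.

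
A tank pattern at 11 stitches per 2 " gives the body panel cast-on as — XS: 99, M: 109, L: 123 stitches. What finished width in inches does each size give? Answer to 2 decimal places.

11/2 = 5.5 sts per in.
XS: 99 / 5.5 = 18.000 → 18.00 in.
M: 109 / 5.5 = 19.818 → 19.82 in.
L: 123 / 5.5 = 22.364 → 22.36 in.

XS 18.00 inches; M 19.82 inches; L 22.36 inches.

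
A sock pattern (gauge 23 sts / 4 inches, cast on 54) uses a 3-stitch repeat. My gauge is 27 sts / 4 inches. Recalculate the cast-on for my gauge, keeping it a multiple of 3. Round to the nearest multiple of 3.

54 × 27 / 23 = 63.39.
Nearest multiple of 3: 63.

CO 63 sts.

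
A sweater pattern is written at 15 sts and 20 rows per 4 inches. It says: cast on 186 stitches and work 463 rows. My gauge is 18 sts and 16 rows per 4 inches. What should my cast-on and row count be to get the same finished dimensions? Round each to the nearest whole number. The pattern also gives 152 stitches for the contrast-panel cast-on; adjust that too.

Cast on 223 stitches; work 370 rows; contrast-panel cast-on 182 stitches.

Stitches: 186 × 18/15 = 223.20 → 223.
Rows: 463 × 16/20 = 370.40 → 370.
contrast-panel cast-on: 152 × 18/15 = 182.40 → 182.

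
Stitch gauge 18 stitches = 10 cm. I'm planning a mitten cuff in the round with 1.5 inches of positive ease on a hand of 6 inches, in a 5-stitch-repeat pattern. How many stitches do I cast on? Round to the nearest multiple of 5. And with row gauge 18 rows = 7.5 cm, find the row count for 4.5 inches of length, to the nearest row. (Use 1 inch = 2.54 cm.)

Finished = 6 + 1.5 = 7.5 inches.
7.5 inches × 2.54 = 19.05 cm.
18/10 = 1.8 sts per cm; 19.05 × 1.8 = 34.29 sts.
Nearest multiple of 5 → 35.
4.5 inches = 11.43 cm; × 2.4 = 27.43 → 27 rows.

Cast on 35 stitches; work 27 rows.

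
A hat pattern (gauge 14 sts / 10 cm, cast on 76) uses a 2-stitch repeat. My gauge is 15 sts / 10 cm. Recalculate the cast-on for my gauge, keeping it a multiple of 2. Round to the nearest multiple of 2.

76 × 15 / 14 = 81.43.
Nearest multiple of 2: 82.

CO 82 sts.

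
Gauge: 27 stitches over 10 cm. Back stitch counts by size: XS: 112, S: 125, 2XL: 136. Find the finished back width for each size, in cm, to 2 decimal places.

XS 41.48 cm; S 46.30 cm; 2XL 50.37 cm.

27/10 = 2.7 sts per cm.
XS: 112 / 2.7 = 41.481 → 41.48 cm.
S: 125 / 2.7 = 46.296 → 46.30 cm.
2XL: 136 / 2.7 = 50.370 → 50.37 cm.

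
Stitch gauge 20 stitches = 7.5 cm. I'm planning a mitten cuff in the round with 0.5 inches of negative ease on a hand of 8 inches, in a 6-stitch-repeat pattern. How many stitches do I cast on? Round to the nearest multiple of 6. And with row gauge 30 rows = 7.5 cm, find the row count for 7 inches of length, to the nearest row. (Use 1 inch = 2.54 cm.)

Finished = 8 − 0.5 = 7.5 inches.
7.5 inches × 2.54 = 19.05 cm.
20/7.5 = 2.667 sts per cm; 19.05 × 2.667 = 50.80 sts.
Nearest multiple of 6 → 48.
7 inches = 17.78 cm; × 4 = 71.12 → 71 rows.

Cast on 48 stitches; work 71 rows.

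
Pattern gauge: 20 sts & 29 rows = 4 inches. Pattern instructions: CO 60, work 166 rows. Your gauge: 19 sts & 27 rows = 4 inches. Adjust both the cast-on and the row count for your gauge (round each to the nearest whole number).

Cast on 57 stitches; work 155 rows.

Stitches: 60 × 19/20 = 57.00 → 57.
Rows: 166 × 27/29 = 154.55 → 155.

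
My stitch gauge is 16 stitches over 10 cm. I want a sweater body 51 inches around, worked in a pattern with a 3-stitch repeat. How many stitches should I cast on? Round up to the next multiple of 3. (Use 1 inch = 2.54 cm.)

210 stitches.

51 in = 51 × 2.54 = 129.54 cm.
16 / 10 = 1.6 sts/cm.
129.54 × 1.6 = 207.26 sts.
→ 210.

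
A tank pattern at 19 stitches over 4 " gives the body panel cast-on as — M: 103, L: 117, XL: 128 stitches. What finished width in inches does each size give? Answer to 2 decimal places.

M 21.68 inches; L 24.63 inches; XL 26.95 inches.

19/4 = 4.75 sts per in.
M: 103 / 4.75 = 21.684 → 21.68 in.
L: 117 / 4.75 = 24.632 → 24.63 in.
XL: 128 / 4.75 = 26.947 → 26.95 in.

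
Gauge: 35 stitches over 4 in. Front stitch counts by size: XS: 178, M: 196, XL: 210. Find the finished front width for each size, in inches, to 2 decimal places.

35/4 = 8.75 sts per in.
XS: 178 / 8.75 = 20.343 → 20.34 in.
M: 196 / 8.75 = 22.400 → 22.40 in.
XL: 210 / 8.75 = 24.000 → 24.00 in.

XS 20.34 inches; M 22.40 inches; XL 24.00 inches.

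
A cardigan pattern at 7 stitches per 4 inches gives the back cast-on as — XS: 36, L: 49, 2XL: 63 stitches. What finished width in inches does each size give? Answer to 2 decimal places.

XS 20.57 inches; L 28.00 inches; 2XL 36.00 inches.

7/4 = 1.75 sts per in.
XS: 36 / 1.75 = 20.571 → 20.57 in.
L: 49 / 1.75 = 28.000 → 28.00 in.
2XL: 63 / 1.75 = 36.000 → 36.00 in.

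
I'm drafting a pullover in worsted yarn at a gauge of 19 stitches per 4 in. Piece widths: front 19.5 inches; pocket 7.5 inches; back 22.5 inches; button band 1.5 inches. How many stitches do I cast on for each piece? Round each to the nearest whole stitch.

Rate = 19/4 = 4.75 sts per in.
front: 19.5 × 4.75 = 92.62 → 93.
pocket: 7.5 × 4.75 = 35.62 → 36.
back: 22.5 × 4.75 = 106.88 → 107.
button band: 1.5 × 4.75 = 7.12 → 7.

front 93; pocket 36; back 107; button band 7.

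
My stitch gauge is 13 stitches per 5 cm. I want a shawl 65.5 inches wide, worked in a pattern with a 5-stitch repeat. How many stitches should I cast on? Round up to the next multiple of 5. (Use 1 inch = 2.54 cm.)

65.5 in = 65.5 × 2.54 = 166.37 cm.
13 / 5 = 2.6 sts/cm.
166.37 × 2.6 = 432.56 sts.
→ 435.

Cast on 435 stitches.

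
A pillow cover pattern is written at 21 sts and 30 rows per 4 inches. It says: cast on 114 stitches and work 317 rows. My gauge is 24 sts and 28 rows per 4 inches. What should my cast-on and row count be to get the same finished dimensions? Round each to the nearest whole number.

Cast on 130 stitches; work 296 rows.

Stitches: 114 × 24/21 = 130.29 → 130.
Rows: 317 × 28/30 = 295.87 → 296.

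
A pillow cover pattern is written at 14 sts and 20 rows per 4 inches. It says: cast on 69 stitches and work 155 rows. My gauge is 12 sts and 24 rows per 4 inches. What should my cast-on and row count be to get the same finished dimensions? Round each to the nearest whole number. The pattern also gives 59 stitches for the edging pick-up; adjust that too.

Cast on 59 stitches; work 186 rows; edging pick-up 51 stitches.

Stitches: 69 × 12/14 = 59.14 → 59.
Rows: 155 × 24/20 = 186.00 → 186.
edging pick-up: 59 × 12/14 = 50.57 → 51.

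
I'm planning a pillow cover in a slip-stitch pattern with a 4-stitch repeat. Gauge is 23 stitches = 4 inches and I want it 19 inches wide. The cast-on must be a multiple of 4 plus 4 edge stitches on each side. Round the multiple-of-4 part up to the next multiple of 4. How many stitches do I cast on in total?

23 / 4 = 5.75 sts per inch.
19 × 5.75 = 109.25 sts.
Less 8 edge sts → 101.25 for the repeat.
Next multiple of 4: 104.
Add back 8 edge sts → 112.

112 stitches.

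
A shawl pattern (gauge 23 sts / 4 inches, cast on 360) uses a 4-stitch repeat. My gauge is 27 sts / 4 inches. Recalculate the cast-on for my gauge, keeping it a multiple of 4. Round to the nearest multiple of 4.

360 × 27 / 23 = 422.61.
Nearest multiple of 4: 424.

424 stitches.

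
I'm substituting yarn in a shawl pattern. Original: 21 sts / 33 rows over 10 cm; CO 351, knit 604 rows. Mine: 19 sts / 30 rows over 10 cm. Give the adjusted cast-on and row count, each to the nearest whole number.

Stitches: 351 × 19/21 = 317.57 → 318.
Rows: 604 × 30/33 = 549.09 → 549.

Cast on 318 stitches; work 549 rows.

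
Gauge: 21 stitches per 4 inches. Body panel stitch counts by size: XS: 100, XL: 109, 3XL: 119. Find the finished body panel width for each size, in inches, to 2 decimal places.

XS 19.05 inches; XL 20.76 inches; 3XL 22.67 inches.

21/4 = 5.25 sts per in.
XS: 100 / 5.25 = 19.048 → 19.05 in.
XL: 109 / 5.25 = 20.762 → 20.76 in.
3XL: 119 / 5.25 = 22.667 → 22.67 in.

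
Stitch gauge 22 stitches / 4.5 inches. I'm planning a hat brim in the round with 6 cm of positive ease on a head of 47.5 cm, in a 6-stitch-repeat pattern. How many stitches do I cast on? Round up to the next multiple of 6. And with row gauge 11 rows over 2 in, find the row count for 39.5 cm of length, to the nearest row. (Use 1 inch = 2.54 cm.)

Cast on 108 stitches; work 86 rows.

Finished = 47.5 + 6 = 53.5 cm.
53.5 cm × 1/2.54 = 21.06 inches.
22/4.5 = 4.889 sts per in; 21.06 × 4.889 = 102.97 sts.
Next multiple of 6 → 108.
39.5 cm = 15.55 inches; × 5.5 = 85.53 → 86 rows.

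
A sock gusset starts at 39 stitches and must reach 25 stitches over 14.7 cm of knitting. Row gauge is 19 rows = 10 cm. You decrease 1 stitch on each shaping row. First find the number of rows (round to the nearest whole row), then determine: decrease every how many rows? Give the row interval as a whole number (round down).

Decrease every 2nd row.

Rows = 14.7 × 1.9 = 27.9 → 28 rows.
Stitches to remove: 14 → 14 shaping rows (at 1 st each).
28 / 14 = 2.00 → every 2 rows.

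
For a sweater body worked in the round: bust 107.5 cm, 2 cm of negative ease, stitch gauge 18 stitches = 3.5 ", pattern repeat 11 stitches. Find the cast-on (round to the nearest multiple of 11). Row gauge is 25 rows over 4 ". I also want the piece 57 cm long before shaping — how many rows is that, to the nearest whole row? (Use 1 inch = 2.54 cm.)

Cast on 209 stitches; work 140 rows.

Finished = 107.5 − 2 = 105.5 cm.
105.5 cm × 1/2.54 = 41.54 inches.
18/3.5 = 5.143 sts per in; 41.54 × 5.143 = 213.61 sts.
Nearest multiple of 11 → 209.
57 cm = 22.44 inches; × 6.25 = 140.26 → 140 rows.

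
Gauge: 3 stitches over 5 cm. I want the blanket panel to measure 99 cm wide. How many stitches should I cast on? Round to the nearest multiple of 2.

60 stitches.

3 stitches / 5 cm = 0.6 stitches per cm.
99 × 0.6 = 59.40 stitches.
Round to nearest multiple of 2 → 60.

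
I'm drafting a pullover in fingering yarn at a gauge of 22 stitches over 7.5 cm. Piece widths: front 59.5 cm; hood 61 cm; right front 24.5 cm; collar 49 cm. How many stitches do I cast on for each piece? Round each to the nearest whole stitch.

Rate = 22/7.5 = 2.933 sts per cm.
front: 59.5 × 2.933 = 174.53 → 175.
hood: 61 × 2.933 = 178.93 → 179.
right front: 24.5 × 2.933 = 71.87 → 72.
collar: 49 × 2.933 = 143.73 → 144.

front 175; hood 179; right front 72; collar 144.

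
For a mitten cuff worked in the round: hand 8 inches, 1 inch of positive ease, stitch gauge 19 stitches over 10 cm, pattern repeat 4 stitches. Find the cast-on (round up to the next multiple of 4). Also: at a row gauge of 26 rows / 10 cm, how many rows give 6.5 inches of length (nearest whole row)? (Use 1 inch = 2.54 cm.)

Cast on 44 stitches; work 43 rows.

Finished = 8 + 1 = 9 inches.
9 inches × 2.54 = 22.86 cm.
19/10 = 1.9 sts per cm; 22.86 × 1.9 = 43.43 sts.
Next multiple of 4 → 44.
6.5 inches = 16.51 cm; × 2.6 = 42.93 → 43 rows.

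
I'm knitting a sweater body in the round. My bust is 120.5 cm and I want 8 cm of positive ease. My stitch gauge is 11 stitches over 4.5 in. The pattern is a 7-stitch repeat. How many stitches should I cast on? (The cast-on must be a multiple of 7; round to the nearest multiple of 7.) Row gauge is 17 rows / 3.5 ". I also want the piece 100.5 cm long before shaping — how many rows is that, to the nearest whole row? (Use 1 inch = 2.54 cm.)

Finished = 120.5 + 8 = 128.5 cm.
128.5 cm × 1/2.54 = 50.59 inches.
11/4.5 = 2.444 sts per in; 50.59 × 2.444 = 123.67 sts.
Nearest multiple of 7 → 126.
100.5 cm = 39.57 inches; × 4.857 = 192.18 → 192 rows.

Cast on 126 stitches; work 192 rows.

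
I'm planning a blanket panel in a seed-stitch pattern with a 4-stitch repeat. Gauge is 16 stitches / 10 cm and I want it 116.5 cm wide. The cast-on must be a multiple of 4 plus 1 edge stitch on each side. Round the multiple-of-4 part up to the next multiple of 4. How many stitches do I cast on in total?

16 / 10 = 1.6 sts per cm.
116.5 × 1.6 = 186.40 sts.
Less 2 edge sts → 184.40 for the repeat.
Next multiple of 4: 188.
Add back 2 edge sts → 190.

CO 190 sts.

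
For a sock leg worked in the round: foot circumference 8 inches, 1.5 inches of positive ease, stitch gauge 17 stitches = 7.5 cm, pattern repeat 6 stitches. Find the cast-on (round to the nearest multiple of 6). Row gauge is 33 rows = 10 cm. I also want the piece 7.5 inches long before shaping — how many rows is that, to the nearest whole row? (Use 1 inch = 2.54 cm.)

Cast on 54 stitches; work 63 rows.

Finished = 8 + 1.5 = 9.5 inches.
9.5 inches × 2.54 = 24.13 cm.
17/7.5 = 2.267 sts per cm; 24.13 × 2.267 = 54.69 sts.
Nearest multiple of 6 → 54.
7.5 inches = 19.05 cm; × 3.3 = 62.87 → 63 rows.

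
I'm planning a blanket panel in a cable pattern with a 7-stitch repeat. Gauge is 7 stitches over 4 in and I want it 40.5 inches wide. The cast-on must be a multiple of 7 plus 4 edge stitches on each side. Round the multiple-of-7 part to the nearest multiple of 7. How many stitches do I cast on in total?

CO 71 sts.

7 / 4 = 1.75 sts per inch.
40.5 × 1.75 = 70.88 sts.
Less 8 edge sts → 62.88 for the repeat.
Nearest multiple of 7: 63.
Add back 8 edge sts → 71.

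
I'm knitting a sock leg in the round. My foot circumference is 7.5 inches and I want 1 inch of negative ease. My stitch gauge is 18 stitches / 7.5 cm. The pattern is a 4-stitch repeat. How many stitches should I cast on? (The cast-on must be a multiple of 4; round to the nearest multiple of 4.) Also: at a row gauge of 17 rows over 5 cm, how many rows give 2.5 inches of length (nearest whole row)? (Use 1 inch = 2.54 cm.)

Finished = 7.5 − 1 = 6.5 inches.
6.5 inches × 2.54 = 16.51 cm.
18/7.5 = 2.4 sts per cm; 16.51 × 2.4 = 39.62 sts.
Nearest multiple of 4 → 40.
2.5 inches = 6.35 cm; × 3.4 = 21.59 → 22 rows.

Cast on 40 stitches; work 22 rows.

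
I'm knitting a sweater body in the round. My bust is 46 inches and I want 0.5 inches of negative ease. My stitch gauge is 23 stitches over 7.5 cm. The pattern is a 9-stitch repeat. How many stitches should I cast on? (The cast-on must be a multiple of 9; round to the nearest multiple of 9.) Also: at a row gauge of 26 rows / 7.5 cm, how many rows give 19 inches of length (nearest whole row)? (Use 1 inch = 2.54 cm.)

Finished = 46 − 0.5 = 45.5 inches.
45.5 inches × 2.54 = 115.57 cm.
23/7.5 = 3.067 sts per cm; 115.57 × 3.067 = 354.41 sts.
Nearest multiple of 9 → 351.
19 inches = 48.26 cm; × 3.467 = 167.30 → 167 rows.

Cast on 351 stitches; work 167 rows.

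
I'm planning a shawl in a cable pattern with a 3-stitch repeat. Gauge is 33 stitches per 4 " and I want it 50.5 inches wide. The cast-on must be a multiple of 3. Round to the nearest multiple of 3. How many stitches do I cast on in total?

33 / 4 = 8.25 sts per inch.
50.5 × 8.25 = 416.62 sts.
Nearest multiple of 3: 417.

CO 417 sts.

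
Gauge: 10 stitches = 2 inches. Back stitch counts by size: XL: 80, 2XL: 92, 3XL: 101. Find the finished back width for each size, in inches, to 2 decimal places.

10/2 = 5 sts per in.
XL: 80 / 5 = 16.000 → 16.00 in.
2XL: 92 / 5 = 18.400 → 18.40 in.
3XL: 101 / 5 = 20.200 → 20.20 in.

XL 16.00 inches; 2XL 18.40 inches; 3XL 20.20 inches.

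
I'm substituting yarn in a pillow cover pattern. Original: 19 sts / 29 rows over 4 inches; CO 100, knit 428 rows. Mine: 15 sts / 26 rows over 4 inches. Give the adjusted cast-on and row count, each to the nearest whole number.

Cast on 79 stitches; work 384 rows.

Stitches: 100 × 15/19 = 78.95 → 79.
Rows: 428 × 26/29 = 383.72 → 384.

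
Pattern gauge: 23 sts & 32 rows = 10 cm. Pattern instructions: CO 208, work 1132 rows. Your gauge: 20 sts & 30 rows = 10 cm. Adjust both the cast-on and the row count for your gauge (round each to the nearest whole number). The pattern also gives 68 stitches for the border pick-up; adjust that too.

Cast on 181 stitches; work 1061 rows; border pick-up 59 stitches.

Stitches: 208 × 20/23 = 180.87 → 181.
Rows: 1132 × 30/32 = 1061.25 → 1061.
border pick-up: 68 × 20/23 = 59.13 → 59.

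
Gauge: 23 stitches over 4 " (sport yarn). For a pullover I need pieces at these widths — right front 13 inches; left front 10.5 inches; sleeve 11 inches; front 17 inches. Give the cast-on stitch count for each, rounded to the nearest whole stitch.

right front 75; left front 60; sleeve 63; front 98.

Rate = 23/4 = 5.75 sts per in.
right front: 13 × 5.75 = 74.75 → 75.
left front: 10.5 × 5.75 = 60.38 → 60.
sleeve: 11 × 5.75 = 63.25 → 63.
front: 17 × 5.75 = 97.75 → 98.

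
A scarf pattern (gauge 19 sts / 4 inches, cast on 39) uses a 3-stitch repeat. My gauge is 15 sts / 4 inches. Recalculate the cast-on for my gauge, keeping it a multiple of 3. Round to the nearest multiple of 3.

39 × 15 / 19 = 30.79.
Nearest multiple of 3: 30.

CO 30 sts.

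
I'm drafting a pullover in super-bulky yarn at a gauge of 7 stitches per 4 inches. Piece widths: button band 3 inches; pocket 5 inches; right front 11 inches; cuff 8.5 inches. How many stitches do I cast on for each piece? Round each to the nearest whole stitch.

Rate = 7/4 = 1.75 sts per in.
button band: 3 × 1.75 = 5.25 → 5.
pocket: 5 × 1.75 = 8.75 → 9.
right front: 11 × 1.75 = 19.25 → 19.
cuff: 8.5 × 1.75 = 14.88 → 15.

button band 5; pocket 9; right front 19; cuff 15.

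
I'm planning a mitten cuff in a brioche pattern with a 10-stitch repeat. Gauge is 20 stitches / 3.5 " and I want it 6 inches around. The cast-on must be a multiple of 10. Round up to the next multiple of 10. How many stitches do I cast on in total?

20 / 3.5 = 5.714 sts per inch.
6 × 5.714 = 34.29 sts.
Next multiple of 10: 40.

CO 40 sts.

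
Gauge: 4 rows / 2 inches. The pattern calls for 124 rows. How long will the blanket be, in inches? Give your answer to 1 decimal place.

62.0 inches.

4 rows / 2 inch = 2 rows per inch.
124 / 2 = 62.00 inches.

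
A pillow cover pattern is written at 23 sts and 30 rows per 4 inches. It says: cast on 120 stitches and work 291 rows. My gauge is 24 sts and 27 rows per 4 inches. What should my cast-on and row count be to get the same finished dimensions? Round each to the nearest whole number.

Cast on 125 stitches; work 262 rows.

Stitches: 120 × 24/23 = 125.22 → 125.
Rows: 291 × 27/30 = 261.90 → 262.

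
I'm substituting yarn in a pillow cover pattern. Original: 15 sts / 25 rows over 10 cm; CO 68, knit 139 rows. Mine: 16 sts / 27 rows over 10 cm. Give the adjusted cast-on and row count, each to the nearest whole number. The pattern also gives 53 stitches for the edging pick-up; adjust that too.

Stitches: 68 × 16/15 = 72.53 → 73.
Rows: 139 × 27/25 = 150.12 → 150.
edging pick-up: 53 × 16/15 = 56.53 → 57.

Cast on 73 stitches; work 150 rows; edging pick-up 57 stitches.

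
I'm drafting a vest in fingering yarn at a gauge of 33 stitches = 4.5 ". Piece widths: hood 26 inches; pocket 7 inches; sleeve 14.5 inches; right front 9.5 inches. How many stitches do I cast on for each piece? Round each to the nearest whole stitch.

Rate = 33/4.5 = 7.333 sts per in.
hood: 26 × 7.333 = 190.67 → 191.
pocket: 7 × 7.333 = 51.33 → 51.
sleeve: 14.5 × 7.333 = 106.33 → 106.
right front: 9.5 × 7.333 = 69.67 → 70.

hood 191; pocket 51; sleeve 106; right front 70.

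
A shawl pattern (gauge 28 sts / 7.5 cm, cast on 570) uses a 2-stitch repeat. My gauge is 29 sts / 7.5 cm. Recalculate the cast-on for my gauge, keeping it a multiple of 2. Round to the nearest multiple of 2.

590 stitches.

570 × 29 / 28 = 590.36.
Nearest multiple of 2: 590.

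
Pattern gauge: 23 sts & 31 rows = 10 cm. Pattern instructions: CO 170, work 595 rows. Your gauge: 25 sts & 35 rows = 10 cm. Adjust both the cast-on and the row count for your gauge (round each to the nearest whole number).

Cast on 185 stitches; work 672 rows.

Stitches: 170 × 25/23 = 184.78 → 185.
Rows: 595 × 35/31 = 671.77 → 672.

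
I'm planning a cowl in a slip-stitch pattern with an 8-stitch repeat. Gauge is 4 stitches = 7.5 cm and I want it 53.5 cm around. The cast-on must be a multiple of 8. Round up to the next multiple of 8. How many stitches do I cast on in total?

4 / 7.5 = 0.533 sts per cm.
53.5 × 0.533 = 28.53 sts.
Next multiple of 8: 32.

32 stitches.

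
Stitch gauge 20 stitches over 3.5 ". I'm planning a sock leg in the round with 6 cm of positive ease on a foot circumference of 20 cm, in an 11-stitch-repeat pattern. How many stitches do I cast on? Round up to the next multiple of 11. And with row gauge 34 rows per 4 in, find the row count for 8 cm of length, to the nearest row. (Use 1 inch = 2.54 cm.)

Cast on 66 stitches; work 27 rows.

Finished = 20 + 6 = 26 cm.
26 cm × 1/2.54 = 10.24 inches.
20/3.5 = 5.714 sts per in; 10.24 × 5.714 = 58.49 sts.
Next multiple of 11 → 66.
8 cm = 3.15 inches; × 8.5 = 26.77 → 27 rows.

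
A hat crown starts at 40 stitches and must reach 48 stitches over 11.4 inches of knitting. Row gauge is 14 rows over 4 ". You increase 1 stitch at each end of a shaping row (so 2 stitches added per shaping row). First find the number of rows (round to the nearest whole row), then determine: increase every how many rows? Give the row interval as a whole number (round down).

Rows = 11.4 × 3.5 = 39.9 → 40 rows.
Stitches to add: 8 → 4 shaping rows (at 2 st each).
40 / 4 = 10.00 → every 10 rows.

Increase every 10th row.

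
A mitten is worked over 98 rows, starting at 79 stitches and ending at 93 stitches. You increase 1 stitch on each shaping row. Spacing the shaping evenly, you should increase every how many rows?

Stitches to add: |93 − 79| = 14.
Shaping rows needed: 14 / 1 = 14.
98 rows / 14 = every 7 rows.

Increase every 7th row.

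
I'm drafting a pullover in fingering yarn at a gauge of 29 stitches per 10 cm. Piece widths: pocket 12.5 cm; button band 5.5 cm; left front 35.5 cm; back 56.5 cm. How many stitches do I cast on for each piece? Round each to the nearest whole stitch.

Rate = 29/10 = 2.9 sts per cm.
pocket: 12.5 × 2.9 = 36.25 → 36.
button band: 5.5 × 2.9 = 15.95 → 16.
left front: 35.5 × 2.9 = 102.95 → 103.
back: 56.5 × 2.9 = 163.85 → 164.

pocket 36; button band 16; left front 103; back 164.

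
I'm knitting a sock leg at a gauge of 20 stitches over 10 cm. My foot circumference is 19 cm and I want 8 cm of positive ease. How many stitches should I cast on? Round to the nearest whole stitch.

CO 54 sts.

Finished = 19 + 8 = 27 cm.
20 / 10 = 2 sts per cm.
27.00 × 2 = 54.00 sts.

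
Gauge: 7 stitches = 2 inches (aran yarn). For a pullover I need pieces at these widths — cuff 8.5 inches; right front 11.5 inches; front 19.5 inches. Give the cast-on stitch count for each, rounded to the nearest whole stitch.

Rate = 7/2 = 3.5 sts per in.
cuff: 8.5 × 3.5 = 29.75 → 30.
right front: 11.5 × 3.5 = 40.25 → 40.
front: 19.5 × 3.5 = 68.25 → 68.

cuff 30; right front 40; front 68.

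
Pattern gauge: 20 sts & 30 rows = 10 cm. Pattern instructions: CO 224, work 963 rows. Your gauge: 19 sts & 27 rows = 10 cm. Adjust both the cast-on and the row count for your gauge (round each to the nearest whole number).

Cast on 213 stitches; work 867 rows.

Stitches: 224 × 19/20 = 212.80 → 213.
Rows: 963 × 27/30 = 866.70 → 867.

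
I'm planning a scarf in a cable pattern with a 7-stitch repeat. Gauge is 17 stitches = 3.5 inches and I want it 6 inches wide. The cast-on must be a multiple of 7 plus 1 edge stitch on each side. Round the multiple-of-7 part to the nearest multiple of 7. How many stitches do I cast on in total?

17 / 3.5 = 4.857 sts per inch.
6 × 4.857 = 29.14 sts.
Less 2 edge sts → 27.14 for the repeat.
Nearest multiple of 7: 28.
Add back 2 edge sts → 30.

Cast on 30 stitches.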